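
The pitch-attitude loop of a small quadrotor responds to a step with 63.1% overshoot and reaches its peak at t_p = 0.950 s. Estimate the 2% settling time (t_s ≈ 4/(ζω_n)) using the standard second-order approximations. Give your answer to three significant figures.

t_s ≈ 8.25 s

From the overshoot, ζ = −ln(OS)/√(π²+ln²(OS)) = 0.145.
From t_p = π/ω_d, ω_d = π/0.950 = 3.31 rad/s, so ω_n = ω_d/√(1−ζ²) = 3.34 rad/s.
t_s ≈ 4/(ζω_n) = 4/(0.145·3.34) = 8.25 s.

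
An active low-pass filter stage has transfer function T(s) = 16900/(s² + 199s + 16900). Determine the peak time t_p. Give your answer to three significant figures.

t_p ≈ 0.0375 s

ω_n = √16900 = 130 rad/s; ζ = 199/(2·130) = 0.765.
ω_d = 130·√(1 − 0.765²) = 83.7 rad/s. Then t_p = π/ω_d = 0.0375 s.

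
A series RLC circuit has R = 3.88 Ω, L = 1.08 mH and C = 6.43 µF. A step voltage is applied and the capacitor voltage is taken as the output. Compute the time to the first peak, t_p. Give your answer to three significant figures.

t_p ≈ 0.000265 s

For a series RLC circuit (capacitor voltage as output), ω_n = 1/√(LC) = 1/√(1.08 mH · 6.43 µF) = 12000 rad/s.
ζ = (R/2)·√(C/L) = (3.88/2)·√(6.43 µF/1.08 mH) = 0.150.
The damped frequency ω_d = ω_n√(1−ζ²) = 11900 rad/s. t_p = π/ω_d = 0.000265 s.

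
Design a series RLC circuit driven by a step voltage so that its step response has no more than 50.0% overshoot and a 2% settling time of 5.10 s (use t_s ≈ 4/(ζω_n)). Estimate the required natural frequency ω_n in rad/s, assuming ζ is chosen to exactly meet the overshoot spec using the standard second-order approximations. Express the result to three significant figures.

Inverting the overshoot relation: ζ = |ln 0.500|/√(π² + ln²0.500) = 0.215.
From t_s ≈ 4/(ζω_n): ω_n = 4/(ζ·t_s) = 4/(0.215·5.10) = 3.64 rad/s.

ω_n ≈ 3.64 rad/s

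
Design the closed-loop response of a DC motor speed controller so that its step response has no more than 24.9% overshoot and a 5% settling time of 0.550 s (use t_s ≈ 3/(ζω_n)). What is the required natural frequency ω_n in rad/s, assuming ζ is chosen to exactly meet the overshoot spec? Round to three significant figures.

ω_n ≈ 13.5 rad/s

ζ = −ln(OS)/√(π² + (ln OS)²). With OS = 0.249, ln OS = −1.390 and ζ = 1.390/3.435 = 0.405.
From t_s ≈ 3/(ζω_n): ω_n = 3/(ζ·t_s) = 3/(0.405·0.550) = 13.5 rad/s.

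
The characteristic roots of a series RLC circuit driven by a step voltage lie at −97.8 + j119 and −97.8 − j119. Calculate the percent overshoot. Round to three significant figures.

%OS ≈ 7.56%

The poles are at −σ ± jω_d with σ = 97.8 and ω_d = 119, so ω_n = √(σ²+ω_d²) = 154 rad/s and ζ = σ/ω_n = 0.635.
%OS = 100 e^{−πζ/√(1−ζ²)} with ζ = 0.635 gives 7.56%.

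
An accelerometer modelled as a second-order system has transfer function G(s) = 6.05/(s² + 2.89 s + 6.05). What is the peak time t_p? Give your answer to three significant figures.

Comparing the denominator to s² + 2ζω_n s + ω_n²: ω_n = √6.05 = 2.46 rad/s, and 2ζω_n = 2.89 so ζ = 2.89/(2·2.46) = 0.587.
ω_d = 2.46·√(1 − 0.587²) = 1.99 rad/s. Then t_p = π/ω_d = 1.58 s.

t_p ≈ 1.58 s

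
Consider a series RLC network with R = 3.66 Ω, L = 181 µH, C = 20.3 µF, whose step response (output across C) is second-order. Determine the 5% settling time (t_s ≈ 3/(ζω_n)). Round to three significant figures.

For a series RLC circuit (capacitor voltage as output), ω_n = 1/√(LC) = 1/√(181 µH · 20.3 µF) = 16500 rad/s.
ζ = (R/2)·√(C/L) = (3.66/2)·√(20.3 µF/181 µH) = 0.613.
t_s ≈ 3/(ζω_n) = 0.000297 s.

t_s ≈ 0.000297 s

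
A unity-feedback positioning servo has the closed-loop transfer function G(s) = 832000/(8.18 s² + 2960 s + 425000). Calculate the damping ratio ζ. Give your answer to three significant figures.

ζ ≈ 0.794

Dividing through by 8.18: denominator becomes s² + 361.9 s + 51960.
So ω_n = √51960 = 228 rad/s and ζ = 361.9/(2·228) = 0.794.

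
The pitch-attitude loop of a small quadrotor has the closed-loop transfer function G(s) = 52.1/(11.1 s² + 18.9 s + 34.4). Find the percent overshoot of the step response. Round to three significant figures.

%OS ≈ 17.6%

Dividing through by 11.1: denominator becomes s² + 1.703 s + 3.099.
So ω_n = √3.099 = 1.76 rad/s and ζ = 1.703/(2·1.76) = 0.484.
%OS = 100·exp(−πζ/√(1−ζ²)) = 17.6%.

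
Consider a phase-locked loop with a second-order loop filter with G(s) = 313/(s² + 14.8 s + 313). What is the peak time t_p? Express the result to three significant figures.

t_p ≈ 0.195 s

ω_n = √313 = 17.7 rad/s; ζ = 14.8/(2·17.7) = 0.418.
ω_d = 17.7·√(1 − 0.418²) = 16.1 rad/s. Then t_p = π/ω_d = 0.195 s.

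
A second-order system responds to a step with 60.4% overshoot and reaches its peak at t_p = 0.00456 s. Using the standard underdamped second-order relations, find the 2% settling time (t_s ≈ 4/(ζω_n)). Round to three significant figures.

t_s ≈ 0.0362 s

From the overshoot, ζ = −ln(OS)/√(π²+ln²(OS)) = 0.158.
From t_p = π/ω_d, ω_d = π/0.00456 = 689 rad/s, so ω_n = ω_d/√(1−ζ²) = 698 rad/s.
t_s ≈ 4/(ζω_n) = 4/(0.158·698) = 0.0362 s.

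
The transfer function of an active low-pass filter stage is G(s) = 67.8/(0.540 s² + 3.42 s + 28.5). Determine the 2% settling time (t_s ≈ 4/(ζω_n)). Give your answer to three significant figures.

Dividing through by 0.540: denominator becomes s² + 6.333 s + 52.78.
So ω_n = √52.78 = 7.26 rad/s and ζ = 6.333/(2·7.26) = 0.436.
t_s ≈ 4/(ζω_n) = 1.26 s.

t_s ≈ 1.26 s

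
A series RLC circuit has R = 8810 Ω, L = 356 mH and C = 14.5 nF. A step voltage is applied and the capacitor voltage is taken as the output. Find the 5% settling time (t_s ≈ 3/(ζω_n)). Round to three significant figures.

For a series RLC circuit (capacitor voltage as output), ω_n = 1/√(LC) = 1/√(356 mH · 14.5 nF) = 13900 rad/s.
ζ = (R/2)·√(C/L) = (8810/2)·√(14.5 nF/356 mH) = 0.889.
t_s ≈ 3/(ζω_n) = 0.000242 s.

t_s ≈ 0.000242 s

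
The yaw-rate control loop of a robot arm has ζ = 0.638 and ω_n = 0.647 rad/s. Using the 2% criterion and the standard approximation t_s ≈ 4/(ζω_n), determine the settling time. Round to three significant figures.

t_s ≈ 9.69 s

t_s ≈ 4/(ζω_n) = 4/(0.638 × 0.647) = 9.69 s.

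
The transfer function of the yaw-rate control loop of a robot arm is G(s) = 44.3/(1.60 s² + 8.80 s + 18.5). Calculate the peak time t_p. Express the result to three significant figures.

Dividing through by 1.60: denominator becomes s² + 5.500 s + 11.56.
So ω_n = √11.56 = 3.40 rad/s and ζ = 5.500/(2·3.40) = 0.809.
ω_d = 3.40·√(1 − 0.809²) = 2.00 rad/s. t_p = π/ω_d = 1.57 s.

t_p ≈ 1.57 s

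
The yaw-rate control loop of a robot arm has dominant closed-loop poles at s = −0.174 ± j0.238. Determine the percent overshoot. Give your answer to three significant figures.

The poles are at −σ ± jω_d with σ = 0.174 and ω_d = 0.238, so ω_n = √(σ²+ω_d²) = 0.295 rad/s and ζ = σ/ω_n = 0.590.
%OS = 100·exp(−πζ/√(1−ζ²)) = 10.1%.

%OS ≈ 10.1%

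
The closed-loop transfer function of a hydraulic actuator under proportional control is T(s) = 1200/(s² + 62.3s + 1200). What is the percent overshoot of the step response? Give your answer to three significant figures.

ω_n = √1200 = 34.6 rad/s; ζ = 62.3/(2·34.6) = 0.899.
%OS = 100·exp(−πζ/√(1−ζ²)) = 0.157%.

%OS ≈ 0.157%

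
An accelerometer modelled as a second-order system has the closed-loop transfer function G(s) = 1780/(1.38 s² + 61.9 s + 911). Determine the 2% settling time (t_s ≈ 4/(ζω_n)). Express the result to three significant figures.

t_s ≈ 0.178 s

Dividing through by 1.38: denominator becomes s² + 44.86 s + 660.1.
So ω_n = √660.1 = 25.7 rad/s and ζ = 44.86/(2·25.7) = 0.873.
t_s ≈ 4/(ζω_n) = 0.178 s.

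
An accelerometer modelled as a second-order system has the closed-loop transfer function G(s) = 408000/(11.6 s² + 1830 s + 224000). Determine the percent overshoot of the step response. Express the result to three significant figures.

Dividing through by 11.6: denominator becomes s² + 157.8 s + 19310.
So ω_n = √19310 = 139 rad/s and ζ = 157.8/(2·139) = 0.568.
Overshoot: exp(−π·0.568/√(1−0.568²)) = 0.115, i.e. 11.5%.

%OS ≈ 11.5%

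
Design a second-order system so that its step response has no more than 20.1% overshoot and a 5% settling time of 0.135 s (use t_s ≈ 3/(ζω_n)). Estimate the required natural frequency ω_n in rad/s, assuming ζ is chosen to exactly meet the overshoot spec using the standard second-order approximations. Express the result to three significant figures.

From %OS = 100·exp(−πζ/√(1−ζ²)), invert to get ζ = −ln(OS)/√(π² + ln²(OS)) with OS = 0.201.
−ln 0.201 = 1.604, so ζ = 1.604/√(π² + 2.574) = 0.455.
From t_s ≈ 3/(ζω_n): ω_n = 3/(ζ·t_s) = 3/(0.455·0.135) = 48.9 rad/s.

ω_n ≈ 48.9 rad/s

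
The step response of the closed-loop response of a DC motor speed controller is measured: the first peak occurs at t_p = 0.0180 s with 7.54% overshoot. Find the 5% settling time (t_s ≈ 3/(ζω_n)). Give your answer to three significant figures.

The overshoot fixes ζ = −ln(OS)/√(π²+ln²(OS)) = 0.635.
t_p = π/ω_d ⇒ ω_d = 175 rad/s; then ω_n = ω_d/√(1−ζ²) = 226 rad/s.
t_s ≈ 3/(ζω_n) = 3/(0.635·226) = 0.0209 s.

t_s ≈ 0.0209 s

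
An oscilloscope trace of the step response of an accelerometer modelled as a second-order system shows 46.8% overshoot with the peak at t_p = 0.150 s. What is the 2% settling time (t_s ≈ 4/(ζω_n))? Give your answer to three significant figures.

The overshoot fixes ζ = −ln(OS)/√(π²+ln²(OS)) = 0.235.
t_p = π/ω_d ⇒ ω_d = 20.9 rad/s; then ω_n = ω_d/√(1−ζ²) = 21.5 rad/s.
t_s ≈ 4/(ζω_n) = 4/(0.235·21.5) = 0.790 s.

t_s ≈ 0.790 s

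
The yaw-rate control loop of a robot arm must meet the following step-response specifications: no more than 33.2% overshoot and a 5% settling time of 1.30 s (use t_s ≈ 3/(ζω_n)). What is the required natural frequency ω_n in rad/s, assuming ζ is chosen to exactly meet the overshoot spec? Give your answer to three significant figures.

ω_n ≈ 6.97 rad/s

From %OS = 100·exp(−πζ/√(1−ζ²)), invert to get ζ = −ln(OS)/√(π² + ln²(OS)) with OS = 0.332.
−ln 0.332 = 1.103, so ζ = 1.103/√(π² + 1.216) = 0.331.
Then ω_n = 3/(ζ t_s) = 3/(0.331 × 1.30) = 6.97 rad/s.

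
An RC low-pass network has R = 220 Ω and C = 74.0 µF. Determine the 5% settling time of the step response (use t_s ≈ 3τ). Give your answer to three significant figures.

τ = RC = 220 × 74.0 µF = 0.0163 s.
t_s ≈ 3τ = 0.0488 s.

t_s ≈ 0.0488 s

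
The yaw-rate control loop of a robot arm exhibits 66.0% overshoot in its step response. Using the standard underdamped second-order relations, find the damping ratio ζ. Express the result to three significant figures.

ζ ≈ 0.131

Inverting the overshoot relation: ζ = |ln 0.660|/√(π² + ln²0.660) = 0.131.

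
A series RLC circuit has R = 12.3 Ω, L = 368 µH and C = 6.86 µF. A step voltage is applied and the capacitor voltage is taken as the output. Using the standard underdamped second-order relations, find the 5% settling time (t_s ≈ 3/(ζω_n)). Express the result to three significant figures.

For a series RLC circuit (capacitor voltage as output), ω_n = 1/√(LC) = 1/√(368 µH · 6.86 µF) = 19900 rad/s.
ζ = (R/2)·√(C/L) = (12.3/2)·√(6.86 µF/368 µH) = 0.840.
t_s ≈ 3/(ζω_n) = 0.000180 s.

t_s ≈ 0.000180 s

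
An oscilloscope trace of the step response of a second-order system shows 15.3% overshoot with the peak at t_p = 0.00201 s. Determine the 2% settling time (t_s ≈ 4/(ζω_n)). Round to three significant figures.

ζ from %OS: ζ = |ln 0.153|/√(π²+ln²0.153) = 0.513.
From t_p = π/ω_d, ω_d = π/0.00201 = 1560 rad/s, so ω_n = ω_d/√(1−ζ²) = 1820 rad/s.
t_s ≈ 4/(ζω_n) = 4/(0.513·1820) = 0.00428 s.

t_s ≈ 0.00428 s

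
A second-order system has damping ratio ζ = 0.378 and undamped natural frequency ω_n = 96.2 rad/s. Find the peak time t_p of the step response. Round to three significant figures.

t_p ≈ 0.0353 s

The damped frequency is ω_d = ω_n√(1−ζ²) = 96.2·√(1−0.143) = 89.1 rad/s.
Peak time t_p = π/ω_d = π/89.1 = 0.0353 s.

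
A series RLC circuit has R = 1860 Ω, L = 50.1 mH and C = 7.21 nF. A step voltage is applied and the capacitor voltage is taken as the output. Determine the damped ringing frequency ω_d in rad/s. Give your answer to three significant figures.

For a series RLC circuit (capacitor voltage as output), ω_n = 1/√(LC) = 1/√(50.1 mH · 7.21 nF) = 52600 rad/s.
ζ = (R/2)·√(C/L) = (1860/2)·√(7.21 nF/50.1 mH) = 0.353.
ω_d = ω_n√(1−ζ²) = 49200 rad/s.

ω_d ≈ 49200 rad/s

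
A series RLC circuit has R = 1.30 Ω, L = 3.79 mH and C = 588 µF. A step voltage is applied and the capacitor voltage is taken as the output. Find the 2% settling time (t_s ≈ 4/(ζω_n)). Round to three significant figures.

For a series RLC circuit (capacitor voltage as output), ω_n = 1/√(LC) = 1/√(3.79 mH · 588 µF) = 670 rad/s.
ζ = (R/2)·√(C/L) = (1.30/2)·√(588 µF/3.79 mH) = 0.256.
t_s ≈ 4/(ζω_n) = 0.0233 s.

t_s ≈ 0.0233 s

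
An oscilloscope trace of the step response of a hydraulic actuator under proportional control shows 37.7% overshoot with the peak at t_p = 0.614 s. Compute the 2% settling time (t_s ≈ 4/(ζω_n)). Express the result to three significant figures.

ζ from %OS: ζ = |ln 0.377|/√(π²+ln²0.377) = 0.297.
t_p = π/ω_d ⇒ ω_d = 5.12 rad/s; then ω_n = ω_d/√(1−ζ²) = 5.36 rad/s.
t_s ≈ 4/(ζω_n) = 4/(0.297·5.36) = 2.52 s.

t_s ≈ 2.52 s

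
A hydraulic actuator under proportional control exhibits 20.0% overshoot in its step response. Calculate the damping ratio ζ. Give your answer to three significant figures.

From %OS = 100·exp(−πζ/√(1−ζ²)), invert to get ζ = −ln(OS)/√(π² + ln²(OS)) with OS = 0.200.
−ln 0.200 = 1.609, so ζ = 1.609/√(π² + 2.590) = 0.456.

ζ ≈ 0.456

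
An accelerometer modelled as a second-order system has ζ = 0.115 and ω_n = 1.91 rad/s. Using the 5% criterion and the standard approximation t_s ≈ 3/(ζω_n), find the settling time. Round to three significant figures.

t_s ≈ 3/(ζω_n) = 3/(0.115 × 1.91) = 13.7 s.

t_s ≈ 13.7 s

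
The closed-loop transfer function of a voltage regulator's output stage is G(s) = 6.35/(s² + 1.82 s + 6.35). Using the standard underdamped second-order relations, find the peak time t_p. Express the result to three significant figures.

ω_n = √6.35 = 2.52 rad/s; ζ = 1.82/(2·2.52) = 0.361.
ω_d = ω_n√(1−ζ²) = 2.35 rad/s. Then t_p = π/ω_d = 1.34 s.

t_p ≈ 1.34 s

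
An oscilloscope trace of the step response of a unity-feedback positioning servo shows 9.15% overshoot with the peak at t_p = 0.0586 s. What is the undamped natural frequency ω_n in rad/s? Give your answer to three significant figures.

ω_n ≈ 67.4 rad/s

ζ from %OS: ζ = |ln 0.0915|/√(π²+ln²0.0915) = 0.606.
t_p = π/ω_d ⇒ ω_d = 53.6 rad/s; then ω_n = ω_d/√(1−ζ²) = 67.4 rad/s.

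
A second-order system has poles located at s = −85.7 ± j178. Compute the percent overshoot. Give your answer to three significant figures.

%OS ≈ 22.0%

The poles are at −σ ± jω_d with σ = 85.7 and ω_d = 178, so ω_n = √(σ²+ω_d²) = 198 rad/s and ζ = σ/ω_n = 0.434.
Overshoot: exp(−π·0.434/√(1−0.434²)) = 0.220, i.e. 22.0%.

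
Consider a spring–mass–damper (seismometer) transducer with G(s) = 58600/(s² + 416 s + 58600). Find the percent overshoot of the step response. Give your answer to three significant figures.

Matching coefficients with s² + 2ζω_n s + ω_n² gives ω_n² = 58600 ⇒ ω_n = 242 rad/s, and ζ = 416/(2ω_n) = 0.859.
Overshoot: exp(−π·0.859/√(1−0.859²)) = 0.00511, i.e. 0.511%.

%OS ≈ 0.511%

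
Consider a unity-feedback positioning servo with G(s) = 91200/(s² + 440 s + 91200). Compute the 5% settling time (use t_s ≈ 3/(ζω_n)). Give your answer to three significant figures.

Matching coefficients with s² + 2ζω_n s + ω_n² gives ω_n² = 91200 ⇒ ω_n = 302 rad/s, and ζ = 440/(2ω_n) = 0.728.
t_s ≈ 3/(ζω_n) = 3/(0.728·302) = 0.0136 s.

t_s ≈ 0.0136 s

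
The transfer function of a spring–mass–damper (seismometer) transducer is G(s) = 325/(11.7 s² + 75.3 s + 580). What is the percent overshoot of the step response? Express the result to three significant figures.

%OS ≈ 19.9%

Dividing through by 11.7: denominator becomes s² + 6.436 s + 49.57.
So ω_n = √49.57 = 7.04 rad/s and ζ = 6.436/(2·7.04) = 0.457.
Overshoot: exp(−π·0.457/√(1−0.457²)) = 0.199, i.e. 19.9%.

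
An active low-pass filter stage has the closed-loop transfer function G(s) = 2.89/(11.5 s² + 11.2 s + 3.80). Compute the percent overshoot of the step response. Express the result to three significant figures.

%OS ≈ 0.668%

Dividing through by 11.5: denominator becomes s² + 0.9739 s + 0.3304.
So ω_n = √0.3304 = 0.575 rad/s and ζ = 0.9739/(2·0.575) = 0.847.
%OS = 100·exp(−πζ/√(1−ζ²)) = 0.668%.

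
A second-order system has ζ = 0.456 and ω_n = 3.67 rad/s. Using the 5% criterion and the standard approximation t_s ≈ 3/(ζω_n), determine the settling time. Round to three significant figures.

t_s ≈ 1.79 s

t_s ≈ 3/(ζω_n) = 3/(0.456 × 3.67) = 1.79 s.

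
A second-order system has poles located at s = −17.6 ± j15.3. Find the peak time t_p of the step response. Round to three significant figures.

t_p = π/ω_d with ω_d = 15.3 (the imaginary part), so t_p = 0.205 s.

t_p ≈ 0.205 s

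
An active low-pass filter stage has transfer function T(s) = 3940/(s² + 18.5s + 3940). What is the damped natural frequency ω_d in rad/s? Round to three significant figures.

ω_d ≈ 62.1 rad/s

Matching coefficients with s² + 2ζω_n s + ω_n² gives ω_n² = 3940 ⇒ ω_n = 62.8 rad/s, and ζ = 18.5/(2ω_n) = 0.147.
The damped frequency ω_d = ω_n√(1−ζ²) = 62.1 rad/s.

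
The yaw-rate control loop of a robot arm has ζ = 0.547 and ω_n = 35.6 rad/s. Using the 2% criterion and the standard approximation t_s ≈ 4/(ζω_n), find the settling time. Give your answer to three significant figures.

t_s ≈ 0.205 s

t_s ≈ 4/(ζω_n) = 4/(0.547 × 35.6) = 0.205 s.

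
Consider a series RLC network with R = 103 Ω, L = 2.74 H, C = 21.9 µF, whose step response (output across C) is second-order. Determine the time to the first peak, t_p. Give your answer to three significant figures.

t_p ≈ 0.0246 s

For a series RLC circuit (capacitor voltage as output), ω_n = 1/√(LC) = 1/√(2.74 H · 21.9 µF) = 129 rad/s.
ζ = (R/2)·√(C/L) = (103/2)·√(21.9 µF/2.74 H) = 0.146.
The damped frequency ω_d = ω_n√(1−ζ²) = 128 rad/s. t_p = π/ω_d = 0.0246 s.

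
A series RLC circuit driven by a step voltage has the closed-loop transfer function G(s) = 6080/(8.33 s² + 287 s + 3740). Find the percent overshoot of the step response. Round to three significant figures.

%OS ≈ 1.24%

Dividing through by 8.33: denominator becomes s² + 34.45 s + 449.0.
So ω_n = √449.0 = 21.2 rad/s and ζ = 34.45/(2·21.2) = 0.813.
%OS = 100·exp(−πζ/√(1−ζ²)) = 1.24%.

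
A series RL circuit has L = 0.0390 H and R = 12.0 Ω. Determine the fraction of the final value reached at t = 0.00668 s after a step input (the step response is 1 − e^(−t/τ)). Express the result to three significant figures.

τ = L/R = 0.0390/12.0 = 0.00325 s.
y(t)/y_∞ = 1 − e^(−t/τ) = 1 − e^(−0.00668/0.00325) = 1 − e^(−2.06) = 0.872.

y/y_∞ ≈ 0.872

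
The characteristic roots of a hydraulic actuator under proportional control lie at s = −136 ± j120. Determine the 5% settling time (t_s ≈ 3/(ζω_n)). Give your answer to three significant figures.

t_s ≈ 0.0221 s

For poles at −σ ± jω_d, ζω_n = σ = 136, so t_s ≈ 3/σ = 0.0221 s.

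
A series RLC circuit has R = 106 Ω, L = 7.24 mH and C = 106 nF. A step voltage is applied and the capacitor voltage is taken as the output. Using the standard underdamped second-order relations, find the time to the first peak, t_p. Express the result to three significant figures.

For a series RLC circuit (capacitor voltage as output), ω_n = 1/√(LC) = 1/√(7.24 mH · 106 nF) = 36100 rad/s.
ζ = (R/2)·√(C/L) = (106/2)·√(106 nF/7.24 mH) = 0.203.
The damped frequency ω_d = ω_n√(1−ζ²) = 35300 rad/s. t_p = π/ω_d = 0.0000889 s.

t_p ≈ 0.0000889 s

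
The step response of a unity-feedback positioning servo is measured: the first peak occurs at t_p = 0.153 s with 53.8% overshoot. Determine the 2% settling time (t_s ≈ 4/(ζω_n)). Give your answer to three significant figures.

t_s ≈ 0.987 s

The overshoot fixes ζ = −ln(OS)/√(π²+ln²(OS)) = 0.194.
From t_p = π/ω_d, ω_d = π/0.153 = 20.5 rad/s, so ω_n = ω_d/√(1−ζ²) = 20.9 rad/s.
t_s ≈ 4/(ζω_n) = 4/(0.194·20.9) = 0.987 s.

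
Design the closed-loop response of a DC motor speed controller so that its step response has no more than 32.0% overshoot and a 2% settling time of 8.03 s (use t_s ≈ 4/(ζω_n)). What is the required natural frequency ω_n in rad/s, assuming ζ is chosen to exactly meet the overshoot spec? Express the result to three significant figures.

ω_n ≈ 1.46 rad/s

Inverting the overshoot relation: ζ = |ln 0.320|/√(π² + ln²0.320) = 0.341.
From t_s ≈ 4/(ζω_n): ω_n = 4/(ζ·t_s) = 4/(0.341·8.03) = 1.46 rad/s.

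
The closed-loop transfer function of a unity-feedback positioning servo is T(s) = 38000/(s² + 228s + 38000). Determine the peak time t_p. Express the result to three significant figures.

t_p ≈ 0.0199 s

Matching coefficients with s² + 2ζω_n s + ω_n² gives ω_n² = 38000 ⇒ ω_n = 195 rad/s, and ζ = 228/(2ω_n) = 0.585.
ω_d = 195·√(1 − 0.585²) = 158 rad/s. Then t_p = π/ω_d = 0.0199 s.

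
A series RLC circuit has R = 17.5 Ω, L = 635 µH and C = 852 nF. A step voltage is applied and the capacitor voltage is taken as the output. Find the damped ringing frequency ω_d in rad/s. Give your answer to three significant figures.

ω_d ≈ 40700 rad/s

For a series RLC circuit (capacitor voltage as output), ω_n = 1/√(LC) = 1/√(635 µH · 852 nF) = 43000 rad/s.
ζ = (R/2)·√(C/L) = (17.5/2)·√(852 nF/635 µH) = 0.321.
ω_d = ω_n√(1−ζ²) = 40700 rad/s.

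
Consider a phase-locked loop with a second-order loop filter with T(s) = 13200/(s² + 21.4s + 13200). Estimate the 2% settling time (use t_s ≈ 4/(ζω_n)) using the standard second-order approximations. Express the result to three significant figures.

ω_n = √13200 = 115 rad/s; ζ = 21.4/(2·115) = 0.0931.
t_s ≈ 4/(ζω_n) = 4/(0.0931·115) = 0.374 s.

t_s ≈ 0.374 s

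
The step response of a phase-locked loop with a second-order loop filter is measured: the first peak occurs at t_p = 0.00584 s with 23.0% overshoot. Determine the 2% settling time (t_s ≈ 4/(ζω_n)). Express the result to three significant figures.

ζ from %OS: ζ = |ln 0.230|/√(π²+ln²0.230) = 0.424.
t_p = π/ω_d ⇒ ω_d = 538 rad/s; then ω_n = ω_d/√(1−ζ²) = 594 rad/s.
t_s ≈ 4/(ζω_n) = 4/(0.424·594) = 0.0159 s.

t_s ≈ 0.0159 s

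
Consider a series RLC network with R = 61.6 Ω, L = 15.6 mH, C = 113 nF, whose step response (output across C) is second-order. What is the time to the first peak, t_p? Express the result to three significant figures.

For a series RLC circuit (capacitor voltage as output), ω_n = 1/√(LC) = 1/√(15.6 mH · 113 nF) = 23800 rad/s.
ζ = (R/2)·√(C/L) = (61.6/2)·√(113 nF/15.6 mH) = 0.0829.
ω_d = 23800·√(1 − 0.0829²) = 23700 rad/s. t_p = π/ω_d = 0.000132 s.

t_p ≈ 0.000132 s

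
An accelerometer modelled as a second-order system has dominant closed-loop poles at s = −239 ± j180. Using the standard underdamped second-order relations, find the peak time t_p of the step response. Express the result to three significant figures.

t_p ≈ 0.0175 s

t_p = π/ω_d with ω_d = 180 (the imaginary part), so t_p = 0.0175 s.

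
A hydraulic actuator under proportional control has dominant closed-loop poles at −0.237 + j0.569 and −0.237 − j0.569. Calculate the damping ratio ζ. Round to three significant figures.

ζ ≈ 0.385

|pole| = ω_n = √(0.237² + 0.569²) = 0.616 rad/s; ζ = cos θ = σ/ω_n = 0.385.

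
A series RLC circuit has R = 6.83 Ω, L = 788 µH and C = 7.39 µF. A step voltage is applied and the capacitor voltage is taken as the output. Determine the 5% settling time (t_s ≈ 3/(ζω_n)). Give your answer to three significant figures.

t_s ≈ 0.000692 s

For a series RLC circuit (capacitor voltage as output), ω_n = 1/√(LC) = 1/√(788 µH · 7.39 µF) = 13100 rad/s.
ζ = (R/2)·√(C/L) = (6.83/2)·√(7.39 µF/788 µH) = 0.331.
t_s ≈ 3/(ζω_n) = 0.000692 s.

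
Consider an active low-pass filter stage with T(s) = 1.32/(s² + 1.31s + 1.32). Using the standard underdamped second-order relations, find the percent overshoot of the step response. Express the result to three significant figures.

%OS ≈ 11.3%

ω_n = √1.32 = 1.15 rad/s; ζ = 1.31/(2·1.15) = 0.570.
Overshoot: exp(−π·0.570/√(1−0.570²)) = 0.113, i.e. 11.3%.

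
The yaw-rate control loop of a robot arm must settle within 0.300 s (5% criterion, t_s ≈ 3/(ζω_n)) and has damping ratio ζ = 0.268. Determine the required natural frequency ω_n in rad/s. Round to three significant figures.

ω_n ≈ 37.3 rad/s

Rearranging t_s ≈ 3/(ζω_n) gives ω_n = 3/(ζ·t_s) = 3/(0.268 × 0.300) = 37.3 rad/s.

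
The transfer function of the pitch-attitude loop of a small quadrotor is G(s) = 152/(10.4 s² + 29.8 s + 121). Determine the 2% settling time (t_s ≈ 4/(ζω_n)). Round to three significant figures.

t_s ≈ 2.79 s

Dividing through by 10.4: denominator becomes s² + 2.865 s + 11.63.
So ω_n = √11.63 = 3.41 rad/s and ζ = 2.865/(2·3.41) = 0.420.
t_s ≈ 4/(ζω_n) = 2.79 s.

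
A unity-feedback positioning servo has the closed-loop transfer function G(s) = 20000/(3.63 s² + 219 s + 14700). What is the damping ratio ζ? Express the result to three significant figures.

Dividing through by 3.63: denominator becomes s² + 60.33 s + 4050.
So ω_n = √4050 = 63.6 rad/s and ζ = 60.33/(2·63.6) = 0.474.

ζ ≈ 0.474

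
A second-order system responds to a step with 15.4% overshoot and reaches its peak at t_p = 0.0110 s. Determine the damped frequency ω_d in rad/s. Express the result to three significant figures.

ω_d ≈ 286 rad/s

t_p = π/ω_d, so ω_d = π/0.0110 = 286 rad/s.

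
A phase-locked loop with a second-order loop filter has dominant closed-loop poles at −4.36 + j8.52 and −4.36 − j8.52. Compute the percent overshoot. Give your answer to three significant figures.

With σ = 4.36, ω_d = 8.52: ω_n = √(σ²+ω_d²) = 9.57 rad/s, ζ = σ/ω_n = 0.456.
%OS = 100·exp(−πζ/√(1−ζ²)) = 20.0%.

%OS ≈ 20.0%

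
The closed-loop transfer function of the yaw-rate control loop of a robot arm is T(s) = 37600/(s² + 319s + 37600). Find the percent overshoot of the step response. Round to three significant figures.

Matching coefficients with s² + 2ζω_n s + ω_n² gives ω_n² = 37600 ⇒ ω_n = 194 rad/s, and ζ = 319/(2ω_n) = 0.823.
%OS = 100 e^{−πζ/√(1−ζ²)} with ζ = 0.823 gives 1.06%.

%OS ≈ 1.06%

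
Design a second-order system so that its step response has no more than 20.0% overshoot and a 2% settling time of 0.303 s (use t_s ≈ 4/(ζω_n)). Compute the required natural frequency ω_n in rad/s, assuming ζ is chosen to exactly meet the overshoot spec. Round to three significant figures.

ω_n ≈ 29.0 rad/s

ζ = −ln(OS)/√(π² + (ln OS)²). With OS = 0.200, ln OS = −1.609 and ζ = 1.609/3.530 = 0.456.
From t_s ≈ 4/(ζω_n): ω_n = 4/(ζ·t_s) = 4/(0.456·0.303) = 29.0 rad/s.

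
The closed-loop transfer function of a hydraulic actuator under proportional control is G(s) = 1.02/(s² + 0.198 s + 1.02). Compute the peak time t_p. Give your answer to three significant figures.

t_p ≈ 3.13 s

Comparing the denominator to s² + 2ζω_n s + ω_n²: ω_n = √1.02 = 1.01 rad/s, and 2ζω_n = 0.198 so ζ = 0.198/(2·1.01) = 0.0980.
ω_d = ω_n√(1−ζ²) = 1.01 rad/s. Then t_p = π/ω_d = 3.13 s.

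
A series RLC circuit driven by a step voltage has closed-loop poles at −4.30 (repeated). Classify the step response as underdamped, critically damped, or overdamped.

Since there is a repeated negative-real pole, the response is critically damped.

critically damped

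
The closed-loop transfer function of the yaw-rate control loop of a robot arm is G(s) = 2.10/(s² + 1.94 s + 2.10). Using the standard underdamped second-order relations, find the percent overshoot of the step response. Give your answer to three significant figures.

%OS ≈ 5.90%

Comparing the denominator to s² + 2ζω_n s + ω_n²: ω_n = √2.10 = 1.45 rad/s, and 2ζω_n = 1.94 so ζ = 1.94/(2·1.45) = 0.669.
Overshoot: exp(−π·0.669/√(1−0.669²)) = 0.0590, i.e. 5.90%.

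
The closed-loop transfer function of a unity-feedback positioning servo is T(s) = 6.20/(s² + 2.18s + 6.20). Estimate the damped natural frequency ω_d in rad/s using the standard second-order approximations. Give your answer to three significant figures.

ω_d ≈ 2.24 rad/s

Comparing the denominator to s² + 2ζω_n s + ω_n²: ω_n = √6.20 = 2.49 rad/s, and 2ζω_n = 2.18 so ζ = 2.18/(2·2.49) = 0.438.
The damped frequency ω_d = ω_n√(1−ζ²) = 2.24 rad/s.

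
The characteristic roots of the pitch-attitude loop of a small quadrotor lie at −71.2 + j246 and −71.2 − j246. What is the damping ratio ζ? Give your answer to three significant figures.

The poles are at −σ ± jω_d with σ = 71.2 and ω_d = 246, so ω_n = √(σ²+ω_d²) = 256 rad/s and ζ = σ/ω_n = 0.278.

ζ ≈ 0.278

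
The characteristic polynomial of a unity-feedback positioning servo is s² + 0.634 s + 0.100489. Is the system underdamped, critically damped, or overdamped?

a² − 4b = 0.634² − 4·0.100489 = 0 (repeated real root); the system is critically damped.

critically damped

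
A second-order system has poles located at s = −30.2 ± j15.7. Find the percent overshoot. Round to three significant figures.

The poles are at −σ ± jω_d with σ = 30.2 and ω_d = 15.7, so ω_n = √(σ²+ω_d²) = 34.0 rad/s and ζ = σ/ω_n = 0.887.
%OS = 100 e^{−πζ/√(1−ζ²)} with ζ = 0.887 gives 0.237%.

%OS ≈ 0.237%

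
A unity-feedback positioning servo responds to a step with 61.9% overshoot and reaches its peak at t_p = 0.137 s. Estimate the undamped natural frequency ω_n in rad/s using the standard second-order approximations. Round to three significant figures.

ω_n ≈ 23.2 rad/s

The overshoot fixes ζ = −ln(OS)/√(π²+ln²(OS)) = 0.151.
From t_p = π/ω_d, ω_d = π/0.137 = 22.9 rad/s, so ω_n = ω_d/√(1−ζ²) = 23.2 rad/s.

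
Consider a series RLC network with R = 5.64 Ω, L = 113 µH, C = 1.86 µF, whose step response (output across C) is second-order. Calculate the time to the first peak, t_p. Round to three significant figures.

For a series RLC circuit (capacitor voltage as output), ω_n = 1/√(LC) = 1/√(113 µH · 1.86 µF) = 69000 rad/s.
ζ = (R/2)·√(C/L) = (5.64/2)·√(1.86 µF/113 µH) = 0.362.
ω_d = 69000·√(1 − 0.362²) = 64300 rad/s. t_p = π/ω_d = 0.0000489 s.

t_p ≈ 0.0000489 s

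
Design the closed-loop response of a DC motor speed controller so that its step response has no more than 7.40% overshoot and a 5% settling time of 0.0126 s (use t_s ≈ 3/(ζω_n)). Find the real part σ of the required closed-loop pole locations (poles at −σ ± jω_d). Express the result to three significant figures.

σ ≈ 238

The settling-time spec alone fixes σ = ζω_n = 3/t_s = 3/0.0126 = 238.
(Overshoot then fixes ζ = 0.638 and hence ω_d = σ·√(1−ζ²)/ζ = 287 rad/s.)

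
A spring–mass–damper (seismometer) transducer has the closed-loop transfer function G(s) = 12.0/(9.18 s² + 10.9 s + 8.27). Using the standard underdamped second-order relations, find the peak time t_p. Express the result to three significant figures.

t_p ≈ 4.24 s

Dividing through by 9.18: denominator becomes s² + 1.187 s + 0.9009.
So ω_n = √0.9009 = 0.949 rad/s and ζ = 1.187/(2·0.949) = 0.625.
ω_d = 0.949·√(1 − 0.625²) = 0.741 rad/s. t_p = π/ω_d = 4.24 s.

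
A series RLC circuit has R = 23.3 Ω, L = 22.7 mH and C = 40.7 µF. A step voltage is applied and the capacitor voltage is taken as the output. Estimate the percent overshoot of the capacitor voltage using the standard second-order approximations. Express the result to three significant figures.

For a series RLC circuit (capacitor voltage as output), ω_n = 1/√(LC) = 1/√(22.7 mH · 40.7 µF) = 1040 rad/s.
ζ = (R/2)·√(C/L) = (23.3/2)·√(40.7 µF/22.7 mH) = 0.493.
%OS = 100·exp(−πζ/√(1−ζ²)) = 16.8%.

%OS ≈ 16.8%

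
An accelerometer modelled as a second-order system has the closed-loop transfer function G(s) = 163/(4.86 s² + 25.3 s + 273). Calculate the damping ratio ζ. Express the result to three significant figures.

ζ ≈ 0.347

Dividing through by 4.86: denominator becomes s² + 5.206 s + 56.17.
So ω_n = √56.17 = 7.49 rad/s and ζ = 5.206/(2·7.49) = 0.347.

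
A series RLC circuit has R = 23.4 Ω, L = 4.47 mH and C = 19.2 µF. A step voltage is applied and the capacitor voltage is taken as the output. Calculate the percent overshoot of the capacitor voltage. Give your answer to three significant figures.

For a series RLC circuit (capacitor voltage as output), ω_n = 1/√(LC) = 1/√(4.47 mH · 19.2 µF) = 3410 rad/s.
ζ = (R/2)·√(C/L) = (23.4/2)·√(19.2 µF/4.47 mH) = 0.767.
Overshoot: exp(−π·0.767/√(1−0.767²)) = 0.0234, i.e. 2.34%.

%OS ≈ 2.34%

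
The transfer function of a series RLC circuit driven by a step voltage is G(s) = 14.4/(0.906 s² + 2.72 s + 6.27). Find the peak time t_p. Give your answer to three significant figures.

t_p ≈ 1.45 s

Dividing through by 0.906: denominator becomes s² + 3.002 s + 6.921.
So ω_n = √6.921 = 2.63 rad/s and ζ = 3.002/(2·2.63) = 0.571.
ω_d = 2.63·√(1 − 0.571²) = 2.16 rad/s. t_p = π/ω_d = 1.45 s.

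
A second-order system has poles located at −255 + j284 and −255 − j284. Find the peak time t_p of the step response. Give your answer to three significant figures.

t_p ≈ 0.0111 s

t_p = π/ω_d with ω_d = 284 (the imaginary part), so t_p = 0.0111 s.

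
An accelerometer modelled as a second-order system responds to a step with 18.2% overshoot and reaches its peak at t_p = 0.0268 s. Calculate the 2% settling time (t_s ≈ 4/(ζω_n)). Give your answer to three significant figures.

t_s ≈ 0.0629 s

The overshoot fixes ζ = −ln(OS)/√(π²+ln²(OS)) = 0.477.
t_p = π/ω_d ⇒ ω_d = 117 rad/s; then ω_n = ω_d/√(1−ζ²) = 133 rad/s.
t_s ≈ 4/(ζω_n) = 4/(0.477·133) = 0.0629 s.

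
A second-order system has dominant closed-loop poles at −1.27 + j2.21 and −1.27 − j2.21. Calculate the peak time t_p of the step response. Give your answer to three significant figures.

t_p = π/ω_d with ω_d = 2.21 (the imaginary part), so t_p = 1.42 s.

t_p ≈ 1.42 s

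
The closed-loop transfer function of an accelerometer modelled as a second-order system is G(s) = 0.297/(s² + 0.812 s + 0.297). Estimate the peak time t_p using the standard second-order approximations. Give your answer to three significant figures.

Comparing the denominator to s² + 2ζω_n s + ω_n²: ω_n = √0.297 = 0.545 rad/s, and 2ζω_n = 0.812 so ζ = 0.812/(2·0.545) = 0.745.
ω_d = ω_n√(1−ζ²) = 0.364 rad/s. Then t_p = π/ω_d = 8.64 s.

t_p ≈ 8.64 s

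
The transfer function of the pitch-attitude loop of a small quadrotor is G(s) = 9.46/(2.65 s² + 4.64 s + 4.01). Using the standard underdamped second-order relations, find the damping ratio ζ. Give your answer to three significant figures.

Dividing through by 2.65: denominator becomes s² + 1.751 s + 1.513.
So ω_n = √1.513 = 1.23 rad/s and ζ = 1.751/(2·1.23) = 0.712.

ζ ≈ 0.712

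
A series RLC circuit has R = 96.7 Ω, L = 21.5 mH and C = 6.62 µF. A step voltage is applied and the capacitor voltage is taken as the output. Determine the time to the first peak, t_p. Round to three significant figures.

t_p ≈ 0.00224 s

For a series RLC circuit (capacitor voltage as output), ω_n = 1/√(LC) = 1/√(21.5 mH · 6.62 µF) = 2650 rad/s.
ζ = (R/2)·√(C/L) = (96.7/2)·√(6.62 µF/21.5 mH) = 0.848.
ω_d = ω_n√(1−ζ²) = 1400 rad/s. t_p = π/ω_d = 0.00224 s.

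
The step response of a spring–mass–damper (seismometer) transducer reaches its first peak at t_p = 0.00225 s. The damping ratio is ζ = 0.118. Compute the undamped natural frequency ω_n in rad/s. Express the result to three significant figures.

ω_n ≈ 1410 rad/s

Peak time t_p = π/ω_d, so ω_d = π/t_p = π/0.00225 = 1400 rad/s.
ω_n = ω_d/√(1−ζ²) = 1400/√0.986 = 1410 rad/s.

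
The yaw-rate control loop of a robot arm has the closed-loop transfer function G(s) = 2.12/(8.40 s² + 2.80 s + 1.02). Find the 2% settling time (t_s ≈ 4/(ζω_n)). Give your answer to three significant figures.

Dividing through by 8.40: denominator becomes s² + 0.3333 s + 0.1214.
So ω_n = √0.1214 = 0.348 rad/s and ζ = 0.3333/(2·0.348) = 0.478.
t_s ≈ 4/(ζω_n) = 24.0 s.

t_s ≈ 24.0 s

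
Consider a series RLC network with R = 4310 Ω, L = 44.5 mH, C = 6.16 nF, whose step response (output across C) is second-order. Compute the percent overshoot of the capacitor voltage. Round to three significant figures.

%OS ≈ 1.48%

For a series RLC circuit (capacitor voltage as output), ω_n = 1/√(LC) = 1/√(44.5 mH · 6.16 nF) = 60400 rad/s.
ζ = (R/2)·√(C/L) = (4310/2)·√(6.16 nF/44.5 mH) = 0.802.
Overshoot: exp(−π·0.802/√(1−0.802²)) = 0.0148, i.e. 1.48%.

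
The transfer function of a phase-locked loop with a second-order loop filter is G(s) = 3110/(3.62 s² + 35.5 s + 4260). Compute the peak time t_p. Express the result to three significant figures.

t_p ≈ 0.0925 s

Dividing through by 3.62: denominator becomes s² + 9.807 s + 1177.
So ω_n = √1177 = 34.3 rad/s and ζ = 9.807/(2·34.3) = 0.143.
ω_d = ω_n√(1−ζ²) = 34.0 rad/s. t_p = π/ω_d = 0.0925 s.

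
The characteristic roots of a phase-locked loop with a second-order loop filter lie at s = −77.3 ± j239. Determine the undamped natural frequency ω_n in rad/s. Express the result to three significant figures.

The poles are at −σ ± jω_d with σ = 77.3 and ω_d = 239, so ω_n = √(σ²+ω_d²) = 251 rad/s and ζ = σ/ω_n = 0.308.

ω_n ≈ 251 rad/s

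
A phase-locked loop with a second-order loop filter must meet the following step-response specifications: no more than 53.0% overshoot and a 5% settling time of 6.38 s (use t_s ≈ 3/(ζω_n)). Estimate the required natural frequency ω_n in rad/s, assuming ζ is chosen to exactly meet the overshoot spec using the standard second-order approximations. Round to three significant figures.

Inverting the overshoot relation: ζ = |ln 0.530|/√(π² + ln²0.530) = 0.198.
Then ω_n = 3/(ζ t_s) = 3/(0.198 × 6.38) = 2.37 rad/s.

ω_n ≈ 2.37 rad/s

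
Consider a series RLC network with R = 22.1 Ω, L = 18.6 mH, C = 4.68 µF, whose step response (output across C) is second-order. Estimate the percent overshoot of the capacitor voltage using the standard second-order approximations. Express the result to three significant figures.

For a series RLC circuit (capacitor voltage as output), ω_n = 1/√(LC) = 1/√(18.6 mH · 4.68 µF) = 3390 rad/s.
ζ = (R/2)·√(C/L) = (22.1/2)·√(4.68 µF/18.6 mH) = 0.175.
%OS = 100·exp(−πζ/√(1−ζ²)) = 57.2%.

%OS ≈ 57.2%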